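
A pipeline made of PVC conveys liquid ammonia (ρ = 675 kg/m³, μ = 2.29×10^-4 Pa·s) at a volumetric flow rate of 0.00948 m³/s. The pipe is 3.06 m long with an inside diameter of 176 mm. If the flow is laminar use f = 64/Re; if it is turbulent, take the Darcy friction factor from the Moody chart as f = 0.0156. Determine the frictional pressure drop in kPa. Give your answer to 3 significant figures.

Cross-sectional area A = πD²/4 = π(0.176)²/4 = 0.02433 m²; mean velocity V = Q/A = 0.00948/0.02433 = 0.3897 m/s.
Reynolds number Re = ρVD/μ = 675 · 0.3897 · 0.176 / 0.000229 = 2.022e+05.
Re > 4000 → turbulent; use the Moody-chart value f = 0.0156.
Darcy-Weisbach: ΔP = f(L/D)(ρV²/2) = 0.0156·(3.06/0.176)·(675·0.3897²/2) = 0.0156·17.39·51.25 = 13.9 Pa.
ΔP = 13.9 Pa = 0.0139 kPa.

ΔP ≈ 0.0139 kPa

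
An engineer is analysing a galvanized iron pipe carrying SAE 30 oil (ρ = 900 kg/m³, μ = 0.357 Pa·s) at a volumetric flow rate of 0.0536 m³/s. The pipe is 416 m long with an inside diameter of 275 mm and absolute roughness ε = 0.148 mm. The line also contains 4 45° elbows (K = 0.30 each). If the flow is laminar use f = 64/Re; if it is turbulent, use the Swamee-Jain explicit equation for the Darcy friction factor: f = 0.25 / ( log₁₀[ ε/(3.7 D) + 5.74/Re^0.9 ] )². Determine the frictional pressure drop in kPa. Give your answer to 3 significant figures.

Cross-sectional area A = πD²/4 = π(0.275)²/4 = 0.0594 m²; mean velocity V = Q/A = 0.0536/0.0594 = 0.9024 m/s.
Reynolds number Re = ρVD/μ = 900 · 0.9024 · 0.275 / 0.357 = 625.6.
Re < 2300 → laminar flow, so f = 64/Re = 64/625.6 = 0.1023 (the turbulent correlation is not needed).
Total minor-loss coefficient ΣK = 4·0.3 = 1.2.
ΔP = [f·L/D + ΣK]·(ρV²/2) = [0.1023·416/0.275 + 1.2]·(900·0.9024²/2) = [154.7 + 1.2]·366.5 = 5.715e+04 Pa.
ΔP = 5.715e+04 Pa = 57.1 kPa.

ΔP ≈ 57.1 kPa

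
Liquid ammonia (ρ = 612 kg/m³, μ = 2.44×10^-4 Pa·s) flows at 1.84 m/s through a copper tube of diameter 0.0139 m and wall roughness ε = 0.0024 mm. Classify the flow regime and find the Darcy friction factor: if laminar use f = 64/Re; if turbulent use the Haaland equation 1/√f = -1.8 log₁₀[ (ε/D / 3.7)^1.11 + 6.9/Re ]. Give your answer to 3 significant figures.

Re = ρVD/μ = 612·1.84·0.0139/0.000244 = 6.415e+04.
Re > 4000 → turbulent. ε/D = 2.4e-06/0.0139 = 0.000173; Haaland: 1/√f = -1.8 log₁₀[1.56e-05 + 0.000108] = 7.037, so f = 0.02019.

f ≈ 0.0202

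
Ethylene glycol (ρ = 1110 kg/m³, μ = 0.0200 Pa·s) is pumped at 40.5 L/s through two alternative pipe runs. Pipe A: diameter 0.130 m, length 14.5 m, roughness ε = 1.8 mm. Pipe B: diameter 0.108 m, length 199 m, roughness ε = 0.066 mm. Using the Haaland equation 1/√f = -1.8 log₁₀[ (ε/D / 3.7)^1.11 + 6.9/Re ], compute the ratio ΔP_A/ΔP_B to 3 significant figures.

ΔP_A/ΔP_B ≈ 0.0507

Pipe A: V = Q/A = 0.0405/0.01327 = 3.051 m/s; Re = 2.201e+04; ε/D = 0.0138; Haaland → f = 0.04458; ΔP_A = f(L/D)(ρV²/2) = 2.569e+04 Pa.
Pipe B: V = Q/A = 0.0405/0.009161 = 4.421 m/s; Re = 2.65e+04; ε/D = 0.000611; Haaland → f = 0.02534; ΔP_B = f(L/D)(ρV²/2) = 5.065e+05 Pa.
ΔP_A/ΔP_B = 2.569e+04/5.065e+05 = 0.0507.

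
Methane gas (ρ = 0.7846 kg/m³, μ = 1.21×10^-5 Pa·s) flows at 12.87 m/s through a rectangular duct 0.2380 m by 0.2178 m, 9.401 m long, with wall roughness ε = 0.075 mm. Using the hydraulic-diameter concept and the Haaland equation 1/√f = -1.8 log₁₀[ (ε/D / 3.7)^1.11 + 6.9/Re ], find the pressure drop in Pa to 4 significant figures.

ΔP ≈ 47.77 Pa

Hydraulic diameter D_h = 4A/P = 4·(0.238·0.2178)/(2·(0.238+0.2178)) = 0.2073/0.9116 = 0.2275 m.
Re = ρVD_h/μ = 0.7846·12.87·0.2275/1.21e-05 = 1.898e+05.
ε/D_h = 7.5e-05/0.2275 = 0.00033; Haaland gives 1/√f = -1.8 log₁₀[3.19e-05+3.64e-05] = 7.498, so f = 0.01779.
ΔP = f(L/D_h)(ρV²/2) = 0.01779·9.401/0.2275·64.98 = 47.77 Pa.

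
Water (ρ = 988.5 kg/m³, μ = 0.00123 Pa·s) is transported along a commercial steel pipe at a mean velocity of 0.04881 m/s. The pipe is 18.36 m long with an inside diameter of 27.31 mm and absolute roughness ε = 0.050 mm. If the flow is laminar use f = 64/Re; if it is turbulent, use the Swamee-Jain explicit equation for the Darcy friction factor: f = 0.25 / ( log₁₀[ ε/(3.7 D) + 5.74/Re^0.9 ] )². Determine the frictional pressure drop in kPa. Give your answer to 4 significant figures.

ΔP ≈ 0.04729 kPa

Reynolds number Re = ρVD/μ = 988.5 · 0.04881 · 0.02731 / 0.00123 = 1071.
Re < 2300 → laminar flow, so f = 64/Re = 64/1071 = 0.05974 (the turbulent correlation is not needed).
Darcy-Weisbach: ΔP = f(L/D)(ρV²/2) = 0.05974·(18.36/0.02731)·(988.5·0.04881²/2) = 0.05974·672.3·1.178 = 47.29 Pa.
ΔP = 47.29 Pa = 0.04729 kPa.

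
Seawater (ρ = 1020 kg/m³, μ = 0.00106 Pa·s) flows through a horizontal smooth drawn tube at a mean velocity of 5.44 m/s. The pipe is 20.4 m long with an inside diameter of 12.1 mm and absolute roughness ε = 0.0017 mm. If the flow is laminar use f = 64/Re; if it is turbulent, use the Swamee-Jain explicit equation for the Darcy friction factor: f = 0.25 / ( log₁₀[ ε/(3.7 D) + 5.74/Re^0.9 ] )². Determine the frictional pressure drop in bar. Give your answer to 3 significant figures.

Reynolds number Re = ρVD/μ = 1020 · 5.44 · 0.0121 / 0.00106 = 6.334e+04.
Re > 4000 → turbulent. Relative roughness ε/D = 1.7e-06/0.0121 = 0.00014. Swamee-Jain: f = 0.25/(log₁₀[0.00014/3.7 + 5.74/6.334e+04^0.9])² = 0.25/(log₁₀[3.8e-05 + 0.000274])² = 0.25/(-3.506)² = 0.02034.
Darcy-Weisbach: ΔP = f(L/D)(ρV²/2) = 0.02034·(20.4/0.0121)·(1020·5.44²/2) = 0.02034·1686·1.509e+04 = 5.175e+05 Pa.
ΔP = 5.175e+05 Pa = 5.17 bar.

ΔP ≈ 5.17 bar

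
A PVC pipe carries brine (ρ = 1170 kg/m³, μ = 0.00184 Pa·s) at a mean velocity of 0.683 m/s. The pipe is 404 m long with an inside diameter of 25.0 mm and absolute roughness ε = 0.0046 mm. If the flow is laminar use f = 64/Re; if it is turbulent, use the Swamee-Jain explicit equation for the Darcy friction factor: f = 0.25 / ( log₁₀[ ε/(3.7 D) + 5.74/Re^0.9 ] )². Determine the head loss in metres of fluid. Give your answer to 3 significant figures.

Reynolds number Re = ρVD/μ = 1170 · 0.683 · 0.025 / 0.00184 = 1.086e+04.
Re > 4000 → turbulent. Relative roughness ε/D = 4.6e-06/0.025 = 0.000184. Swamee-Jain: f = 0.25/(log₁₀[0.000184/3.7 + 5.74/1.086e+04^0.9])² = 0.25/(log₁₀[4.97e-05 + 0.00134])² = 0.25/(-2.857)² = 0.03062.
Darcy-Weisbach: ΔP = f(L/D)(ρV²/2) = 0.03062·(404/0.025)·(1170·0.683²/2) = 0.03062·1.616e+04·272.9 = 1.35e+05 Pa.
Head loss h_f = ΔP/(ρg) = 1.35e+05/(1170·9.81) = 11.8 m.

h_f ≈ 11.8 m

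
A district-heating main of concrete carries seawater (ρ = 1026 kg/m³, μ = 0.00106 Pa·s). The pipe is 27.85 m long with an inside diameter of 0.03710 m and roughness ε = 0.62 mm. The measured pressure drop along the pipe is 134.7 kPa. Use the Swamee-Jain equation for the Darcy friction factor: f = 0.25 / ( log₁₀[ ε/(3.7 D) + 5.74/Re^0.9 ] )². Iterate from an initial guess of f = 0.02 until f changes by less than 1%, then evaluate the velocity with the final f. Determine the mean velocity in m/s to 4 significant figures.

Rearranging Darcy-Weisbach: V = √(2·ΔP·D/(f·L·ρ)). With ε/D = 0.00062/0.0371 = 0.0167, iterate starting from f = 0.02:
  f = 0.02 → V = √(2·1.347e+05·0.0371/(0.02·27.85·1026)) = 4.182 m/s; Re = ρVD/μ = 1.502e+05; f → 0.04592
  f = 0.04592 → V = 2.76 m/s; Re = 9.911e+04; f → 0.04613
Converged (Δf/f < 1%). With the final f = 0.04613: V = √(2·1.347e+05·0.0371/(0.04613·27.85·1026)) = 2.754 m/s.

V ≈ 2.754 m/s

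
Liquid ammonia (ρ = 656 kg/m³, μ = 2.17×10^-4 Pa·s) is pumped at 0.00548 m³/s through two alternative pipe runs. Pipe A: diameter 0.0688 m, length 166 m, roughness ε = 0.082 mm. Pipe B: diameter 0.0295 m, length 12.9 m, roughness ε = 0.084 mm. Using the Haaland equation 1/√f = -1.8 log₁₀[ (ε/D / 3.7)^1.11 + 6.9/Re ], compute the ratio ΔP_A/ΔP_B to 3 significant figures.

Pipe A: V = Q/A = 0.00548/0.003718 = 1.474 m/s; Re = 3.066e+05; ε/D = 0.00119; Haaland → f = 0.02128; ΔP_A = f(L/D)(ρV²/2) = 3.66e+04 Pa.
Pipe B: V = Q/A = 0.00548/0.0006835 = 8.018 m/s; Re = 7.15e+05; ε/D = 0.00285; Haaland → f = 0.02601; ΔP_B = f(L/D)(ρV²/2) = 2.399e+05 Pa.
ΔP_A/ΔP_B = 3.66e+04/2.399e+05 = 0.153.

ΔP_A/ΔP_B ≈ 0.153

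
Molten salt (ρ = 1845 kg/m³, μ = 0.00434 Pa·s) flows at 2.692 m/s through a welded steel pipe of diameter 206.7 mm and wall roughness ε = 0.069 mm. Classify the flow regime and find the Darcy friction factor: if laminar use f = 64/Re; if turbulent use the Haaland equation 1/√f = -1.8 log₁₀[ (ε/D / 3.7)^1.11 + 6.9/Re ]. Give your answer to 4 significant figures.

Re = ρVD/μ = 1845·2.692·0.2067/0.00434 = 2.365e+05.
Re > 4000 → turbulent. ε/D = 6.9e-05/0.2067 = 0.000334; Haaland: 1/√f = -1.8 log₁₀[3.24e-05 + 2.92e-05] = 7.579, so f = 0.01741.

f ≈ 0.01741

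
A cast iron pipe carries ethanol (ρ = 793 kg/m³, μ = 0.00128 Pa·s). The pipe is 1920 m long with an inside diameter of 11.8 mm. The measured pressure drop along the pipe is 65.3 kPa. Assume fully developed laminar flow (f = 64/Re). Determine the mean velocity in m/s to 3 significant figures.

For laminar flow, f = 64/Re with Re = ρVD/μ, so Darcy-Weisbach reduces to ΔP = 32μLV/D². Solving for V: V = ΔP·D²/(32μL) = 6.53e+04·(0.0118)²/(32·0.00128·1920) = 0.1156 m/s.
Check: Re = ρVD/μ = 793·0.1156·0.0118/0.00128 = 845.2 < 2300, so the laminar assumption holds.

V ≈ 0.116 m/s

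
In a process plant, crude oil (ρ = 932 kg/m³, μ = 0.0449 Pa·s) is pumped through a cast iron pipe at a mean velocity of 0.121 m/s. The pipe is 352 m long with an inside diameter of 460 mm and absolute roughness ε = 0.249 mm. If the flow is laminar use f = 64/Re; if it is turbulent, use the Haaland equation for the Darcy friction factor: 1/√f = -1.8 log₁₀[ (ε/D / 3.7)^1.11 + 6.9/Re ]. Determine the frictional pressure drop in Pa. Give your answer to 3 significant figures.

Reynolds number Re = ρVD/μ = 932 · 0.121 · 0.46 / 0.0449 = 1155.
Re < 2300 → laminar flow, so f = 64/Re = 64/1155 = 0.05539 (the turbulent correlation is not needed).
Darcy-Weisbach: ΔP = f(L/D)(ρV²/2) = 0.05539·(352/0.46)·(932·0.121²/2) = 0.05539·765.2·6.823 = 289.2 Pa.

ΔP ≈ 289 Pa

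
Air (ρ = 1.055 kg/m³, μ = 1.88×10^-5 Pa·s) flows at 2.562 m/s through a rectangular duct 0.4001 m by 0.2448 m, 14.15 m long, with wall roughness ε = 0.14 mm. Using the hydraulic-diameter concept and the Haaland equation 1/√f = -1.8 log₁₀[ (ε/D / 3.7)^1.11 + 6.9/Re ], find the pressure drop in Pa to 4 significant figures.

Hydraulic diameter D_h = 4A/P = 4·(0.4001·0.2448)/(2·(0.4001+0.2448)) = 0.3918/1.29 = 0.3038 m.
Re = ρVD_h/μ = 1.055·2.562·0.3038/1.88e-05 = 4.367e+04.
ε/D_h = 0.00014/0.3038 = 0.000461; Haaland gives 1/√f = -1.8 log₁₀[4.63e-05+0.000158] = 6.641, so f = 0.02267.
ΔP = f(L/D_h)(ρV²/2) = 0.02267·14.15/0.3038·3.462 = 3.657 Pa.

ΔP ≈ 3.657 Pa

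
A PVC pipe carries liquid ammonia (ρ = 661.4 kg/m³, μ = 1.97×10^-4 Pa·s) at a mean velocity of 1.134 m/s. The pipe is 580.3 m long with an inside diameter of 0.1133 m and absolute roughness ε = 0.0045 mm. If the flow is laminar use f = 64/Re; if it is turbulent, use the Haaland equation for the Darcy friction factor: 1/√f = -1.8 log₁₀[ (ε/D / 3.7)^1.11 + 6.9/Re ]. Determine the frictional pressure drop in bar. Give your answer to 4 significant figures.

Reynolds number Re = ρVD/μ = 661.4 · 1.134 · 0.1133 / 0.000197 = 4.314e+05.
Re > 4000 → turbulent. Relative roughness ε/D = 4.5e-06/0.1133 = 3.97e-05. Haaland: 1/√f = -1.8 log₁₀[(3.97e-05/3.7)^1.11 + 6.9/4.314e+05] = -1.8 log₁₀[3.05e-06 + 1.6e-05] = 8.496, so f = 0.01385.
Darcy-Weisbach: ΔP = f(L/D)(ρV²/2) = 0.01385·(580.3/0.1133)·(661.4·1.134²/2) = 0.01385·5122·425.3 = 3.017e+04 Pa.
ΔP = 3.017e+04 Pa = 0.3017 bar.

ΔP ≈ 0.3017 bar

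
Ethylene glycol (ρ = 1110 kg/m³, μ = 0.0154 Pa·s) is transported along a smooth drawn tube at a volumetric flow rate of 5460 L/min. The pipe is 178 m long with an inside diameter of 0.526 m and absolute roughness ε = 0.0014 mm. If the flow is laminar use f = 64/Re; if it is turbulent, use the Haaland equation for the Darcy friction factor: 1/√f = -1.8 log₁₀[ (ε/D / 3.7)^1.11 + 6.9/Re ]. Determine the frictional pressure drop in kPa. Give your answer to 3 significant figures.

Q = 5460 L/min = 5460/60000 = 0.091 m³/s.
Cross-sectional area A = πD²/4 = π(0.526)²/4 = 0.2173 m²; mean velocity V = Q/A = 0.091/0.2173 = 0.4188 m/s.
Reynolds number Re = ρVD/μ = 1110 · 0.4188 · 0.526 / 0.0154 = 1.588e+04.
Re > 4000 → turbulent. Relative roughness ε/D = 1.4e-06/0.526 = 2.66e-06. Haaland: 1/√f = -1.8 log₁₀[(2.66e-06/3.7)^1.11 + 6.9/1.588e+04] = -1.8 log₁₀[1.52e-07 + 0.000435] = 6.051, so f = 0.02731.
Darcy-Weisbach: ΔP = f(L/D)(ρV²/2) = 0.02731·(178/0.526)·(1110·0.4188²/2) = 0.02731·338.4·97.33 = 899.5 Pa.
ΔP = 899.5 Pa = 0.900 kPa.

ΔP ≈ 0.900 kPa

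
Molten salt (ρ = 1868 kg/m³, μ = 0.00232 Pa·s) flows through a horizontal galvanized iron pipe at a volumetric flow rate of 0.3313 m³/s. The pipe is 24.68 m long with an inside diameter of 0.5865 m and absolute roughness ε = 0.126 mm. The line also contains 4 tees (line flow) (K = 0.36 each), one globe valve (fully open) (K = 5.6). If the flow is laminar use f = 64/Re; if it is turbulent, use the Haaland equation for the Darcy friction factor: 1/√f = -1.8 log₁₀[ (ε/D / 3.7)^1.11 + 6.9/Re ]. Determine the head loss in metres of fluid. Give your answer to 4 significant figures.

h_f ≈ 0.5888 m

Cross-sectional area A = πD²/4 = π(0.5865)²/4 = 0.2702 m²; mean velocity V = Q/A = 0.3313/0.2702 = 1.226 m/s.
Reynolds number Re = ρVD/μ = 1868 · 1.226 · 0.5865 / 0.00232 = 5.791e+05.
Re > 4000 → turbulent. Relative roughness ε/D = 0.000126/0.5865 = 0.000215. Haaland: 1/√f = -1.8 log₁₀[(0.000215/3.7)^1.11 + 6.9/5.791e+05] = -1.8 log₁₀[1.99e-05 + 1.19e-05] = 8.096, so f = 0.01526.
Total minor-loss coefficient ΣK = 4·0.36 + 1·5.6 = 7.04.
ΔP = [f·L/D + ΣK]·(ρV²/2) = [0.01526·24.68/0.5865 + 7.04]·(1868·1.226²/2) = [0.642 + 7.04]·1405 = 1.079e+04 Pa.
Head loss h_f = ΔP/(ρg) = 1.079e+04/(1868·9.81) = 0.5888 m.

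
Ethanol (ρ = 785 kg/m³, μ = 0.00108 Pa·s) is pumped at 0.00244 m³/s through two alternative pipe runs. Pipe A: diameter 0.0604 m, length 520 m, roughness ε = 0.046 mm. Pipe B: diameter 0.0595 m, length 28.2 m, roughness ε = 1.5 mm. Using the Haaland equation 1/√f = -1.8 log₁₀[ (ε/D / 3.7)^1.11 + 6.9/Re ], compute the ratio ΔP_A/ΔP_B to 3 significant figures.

ΔP_A/ΔP_B ≈ 7.61

Pipe A: V = Q/A = 0.00244/0.002865 = 0.8516 m/s; Re = 3.739e+04; ε/D = 0.000762; Haaland → f = 0.02414; ΔP_A = f(L/D)(ρV²/2) = 5.915e+04 Pa.
Pipe B: V = Q/A = 0.00244/0.002781 = 0.8775 m/s; Re = 3.795e+04; ε/D = 0.0252; Haaland → f = 0.05424; ΔP_B = f(L/D)(ρV²/2) = 7771 Pa.
ΔP_A/ΔP_B = 5.915e+04/7771 = 7.61.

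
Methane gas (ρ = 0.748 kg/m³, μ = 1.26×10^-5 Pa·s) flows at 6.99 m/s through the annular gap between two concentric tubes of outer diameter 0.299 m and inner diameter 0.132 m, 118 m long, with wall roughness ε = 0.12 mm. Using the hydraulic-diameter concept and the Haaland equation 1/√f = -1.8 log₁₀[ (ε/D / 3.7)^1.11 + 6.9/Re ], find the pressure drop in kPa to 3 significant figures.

Hydraulic diameter D_h = 4A/P = D_o - D_i = 0.299 - 0.132 = 0.167 m.
Re = ρVD_h/μ = 0.748·6.99·0.167/1.26e-05 = 6.93e+04.
ε/D_h = 0.00012/0.167 = 0.000719; Haaland gives 1/√f = -1.8 log₁₀[7.59e-05+9.96e-05] = 6.761, so f = 0.02188.
ΔP = f(L/D_h)(ρV²/2) = 0.02188·118/0.167·18.27 = 282.5 Pa.
ΔP = 0.282 kPa.

ΔP ≈ 0.282 kPa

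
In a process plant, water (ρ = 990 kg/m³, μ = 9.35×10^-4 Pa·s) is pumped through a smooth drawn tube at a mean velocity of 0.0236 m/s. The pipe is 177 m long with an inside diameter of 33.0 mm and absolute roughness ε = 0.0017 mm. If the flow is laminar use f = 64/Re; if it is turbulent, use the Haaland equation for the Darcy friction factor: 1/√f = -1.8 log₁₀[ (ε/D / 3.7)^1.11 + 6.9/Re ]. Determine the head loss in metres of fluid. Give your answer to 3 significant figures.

Reynolds number Re = ρVD/μ = 990 · 0.0236 · 0.033 / 0.000935 = 824.6.
Re < 2300 → laminar flow, so f = 64/Re = 64/824.6 = 0.07761 (the turbulent correlation is not needed).
Darcy-Weisbach: ΔP = f(L/D)(ρV²/2) = 0.07761·(177/0.033)·(990·0.0236²/2) = 0.07761·5364·0.2757 = 114.8 Pa.
Head loss h_f = ΔP/(ρg) = 114.8/(990·9.81) = 0.0118 m.

h_f ≈ 0.0118 m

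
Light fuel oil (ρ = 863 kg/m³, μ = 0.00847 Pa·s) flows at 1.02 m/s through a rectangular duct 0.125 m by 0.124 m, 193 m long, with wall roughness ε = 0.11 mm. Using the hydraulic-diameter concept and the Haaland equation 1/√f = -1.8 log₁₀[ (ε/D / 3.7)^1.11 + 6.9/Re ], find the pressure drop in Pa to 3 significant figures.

Hydraulic diameter D_h = 4A/P = 4·(0.125·0.124)/(2·(0.125+0.124)) = 0.062/0.498 = 0.1245 m.
Re = ρVD_h/μ = 863·1.02·0.1245/0.00847 = 1.294e+04.
ε/D_h = 0.00011/0.1245 = 0.000884; Haaland gives 1/√f = -1.8 log₁₀[9.54e-05+0.000533] = 5.763, so f = 0.03011.
ΔP = f(L/D_h)(ρV²/2) = 0.03011·193/0.1245·448.9 = 2.096e+04 Pa.

ΔP ≈ 21000 Pa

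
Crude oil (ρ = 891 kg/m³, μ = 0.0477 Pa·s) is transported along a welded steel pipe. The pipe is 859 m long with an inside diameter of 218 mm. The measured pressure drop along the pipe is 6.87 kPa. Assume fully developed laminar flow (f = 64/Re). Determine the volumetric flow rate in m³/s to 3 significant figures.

Q ≈ 0.00929 m³/s

For laminar flow, f = 64/Re with Re = ρVD/μ, so Darcy-Weisbach reduces to ΔP = 32μLV/D². Solving for V: V = ΔP·D²/(32μL) = 6870·(0.218)²/(32·0.0477·859) = 0.249 m/s.
Check: Re = ρVD/μ = 891·0.249·0.218/0.0477 = 1014 < 2300, so the laminar assumption holds.
Q = V·A = 0.249·(π/4·0.218²) = 0.009294 m³/s = 0.00929 m³/s.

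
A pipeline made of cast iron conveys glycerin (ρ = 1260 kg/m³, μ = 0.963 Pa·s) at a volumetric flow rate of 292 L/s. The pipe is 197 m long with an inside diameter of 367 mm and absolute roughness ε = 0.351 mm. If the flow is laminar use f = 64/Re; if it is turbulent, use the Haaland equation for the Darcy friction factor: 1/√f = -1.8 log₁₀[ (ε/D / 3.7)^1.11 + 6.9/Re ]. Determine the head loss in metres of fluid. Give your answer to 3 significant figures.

h_f ≈ 10.1 m

Q = 292 L/s = 292/1000 = 0.292 m³/s.
Cross-sectional area A = πD²/4 = π(0.367)²/4 = 0.1058 m²; mean velocity V = Q/A = 0.292/0.1058 = 2.76 m/s.
Reynolds number Re = ρVD/μ = 1260 · 2.76 · 0.367 / 0.963 = 1325.
Re < 2300 → laminar flow, so f = 64/Re = 64/1325 = 0.04828 (the turbulent correlation is not needed).
Darcy-Weisbach: ΔP = f(L/D)(ρV²/2) = 0.04828·(197/0.367)·(1260·2.76²/2) = 0.04828·536.8·4800 = 1.244e+05 Pa.
Head loss h_f = ΔP/(ρg) = 1.244e+05/(1260·9.81) = 10.1 m.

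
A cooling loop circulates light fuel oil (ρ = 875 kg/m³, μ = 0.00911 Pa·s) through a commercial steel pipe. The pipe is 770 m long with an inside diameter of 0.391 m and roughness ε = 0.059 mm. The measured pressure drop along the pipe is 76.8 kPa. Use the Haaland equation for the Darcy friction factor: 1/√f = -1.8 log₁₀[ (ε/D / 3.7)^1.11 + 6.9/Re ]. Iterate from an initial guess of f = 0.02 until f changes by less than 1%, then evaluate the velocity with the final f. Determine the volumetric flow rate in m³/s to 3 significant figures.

Q ≈ 0.258 m³/s

Rearranging Darcy-Weisbach: V = √(2·ΔP·D/(f·L·ρ)). With ε/D = 5.9e-05/0.391 = 0.000151, iterate starting from f = 0.02:
  f = 0.02 → V = √(2·7.68e+04·0.391/(0.02·770·875)) = 2.111 m/s; Re = ρVD/μ = 7.928e+04; f → 0.01931
  f = 0.01931 → V = 2.149 m/s; Re = 8.069e+04; f → 0.01925
Converged (Δf/f < 1%). With the final f = 0.01925: V = √(2·7.68e+04·0.391/(0.01925·770·875)) = 2.152 m/s.
Q = V·A = 2.152·(π/4·0.391²) = 0.2584 m³/s = 0.258 m³/s.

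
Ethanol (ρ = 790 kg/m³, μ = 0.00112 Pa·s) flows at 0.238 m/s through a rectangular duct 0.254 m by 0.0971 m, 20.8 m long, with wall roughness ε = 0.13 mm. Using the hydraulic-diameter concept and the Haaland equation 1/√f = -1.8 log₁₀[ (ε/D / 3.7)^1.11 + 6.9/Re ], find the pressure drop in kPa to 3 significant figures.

Hydraulic diameter D_h = 4A/P = 4·(0.254·0.0971)/(2·(0.254+0.0971)) = 0.09865/0.7022 = 0.1405 m.
Re = ρVD_h/μ = 790·0.238·0.1405/0.00112 = 2.359e+04.
ε/D_h = 0.00013/0.1405 = 0.000925; Haaland gives 1/√f = -1.8 log₁₀[0.0001+0.000293] = 6.13, so f = 0.02661.
ΔP = f(L/D_h)(ρV²/2) = 0.02661·20.8/0.1405·22.37 = 88.15 Pa.
ΔP = 0.0882 kPa.

ΔP ≈ 0.0882 kPa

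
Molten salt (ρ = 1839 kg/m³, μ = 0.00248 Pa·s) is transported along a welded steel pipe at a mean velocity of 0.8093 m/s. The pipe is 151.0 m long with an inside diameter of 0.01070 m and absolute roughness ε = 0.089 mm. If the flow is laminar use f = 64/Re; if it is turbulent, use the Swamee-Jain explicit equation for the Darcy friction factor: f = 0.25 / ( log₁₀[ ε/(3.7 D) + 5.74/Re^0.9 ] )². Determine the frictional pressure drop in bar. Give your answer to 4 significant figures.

ΔP ≈ 3.825 bar

Reynolds number Re = ρVD/μ = 1839 · 0.8093 · 0.0107 / 0.00248 = 6421.
Re > 4000 → turbulent. Relative roughness ε/D = 8.9e-05/0.0107 = 0.00832. Swamee-Jain: f = 0.25/(log₁₀[0.00832/3.7 + 5.74/6421^0.9])² = 0.25/(log₁₀[0.00225 + 0.00215])² = 0.25/(-2.357)² = 0.045.
Darcy-Weisbach: ΔP = f(L/D)(ρV²/2) = 0.045·(151/0.0107)·(1839·0.8093²/2) = 0.045·1.411e+04·602.2 = 3.825e+05 Pa.
ΔP = 3.825e+05 Pa = 3.825 bar.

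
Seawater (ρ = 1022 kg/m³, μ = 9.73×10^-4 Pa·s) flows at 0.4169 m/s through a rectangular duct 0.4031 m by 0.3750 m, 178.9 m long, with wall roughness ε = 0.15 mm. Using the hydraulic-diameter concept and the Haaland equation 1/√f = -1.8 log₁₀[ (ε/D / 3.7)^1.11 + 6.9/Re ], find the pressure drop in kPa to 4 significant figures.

ΔP ≈ 0.7492 kPa

Hydraulic diameter D_h = 4A/P = 4·(0.4031·0.375)/(2·(0.4031+0.375)) = 0.6047/1.556 = 0.3885 m.
Re = ρVD_h/μ = 1022·0.4169·0.3885/0.000973 = 1.701e+05.
ε/D_h = 0.00015/0.3885 = 0.000386; Haaland gives 1/√f = -1.8 log₁₀[3.81e-05+4.06e-05] = 7.388, so f = 0.01832.
ΔP = f(L/D_h)(ρV²/2) = 0.01832·178.9/0.3885·88.81 = 749.2 Pa.
ΔP = 0.7492 kPa.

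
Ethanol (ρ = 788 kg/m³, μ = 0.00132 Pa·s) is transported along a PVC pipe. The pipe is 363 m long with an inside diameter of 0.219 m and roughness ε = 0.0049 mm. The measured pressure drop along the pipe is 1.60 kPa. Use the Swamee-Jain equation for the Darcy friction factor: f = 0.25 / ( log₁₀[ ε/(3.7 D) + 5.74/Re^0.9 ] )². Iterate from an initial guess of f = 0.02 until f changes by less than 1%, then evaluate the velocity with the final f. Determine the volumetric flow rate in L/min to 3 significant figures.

Q ≈ 764 L/min

Rearranging Darcy-Weisbach: V = √(2·ΔP·D/(f·L·ρ)). With ε/D = 4.9e-06/0.219 = 2.24e-05, iterate starting from f = 0.02:
  f = 0.02 → V = √(2·1600·0.219/(0.02·363·788)) = 0.35 m/s; Re = ρVD/μ = 4.576e+04; f → 0.02127
  f = 0.02127 → V = 0.3394 m/s; Re = 4.437e+04; f → 0.02142
Converged (Δf/f < 1%). With the final f = 0.02142: V = √(2·1600·0.219/(0.02142·363·788)) = 0.3382 m/s.
Q = V·A = 0.3382·(π/4·0.219²) = 0.01274 m³/s = 764 L/min.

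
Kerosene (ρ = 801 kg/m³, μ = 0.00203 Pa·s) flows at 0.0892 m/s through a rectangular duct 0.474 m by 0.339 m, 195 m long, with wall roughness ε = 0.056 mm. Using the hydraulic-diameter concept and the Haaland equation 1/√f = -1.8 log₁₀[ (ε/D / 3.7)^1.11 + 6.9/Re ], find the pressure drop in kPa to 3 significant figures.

ΔP ≈ 0.0447 kPa

Hydraulic diameter D_h = 4A/P = 4·(0.474·0.339)/(2·(0.474+0.339)) = 0.6427/1.626 = 0.3953 m.
Re = ρVD_h/μ = 801·0.0892·0.3953/0.00203 = 1.391e+04.
ε/D_h = 5.6e-05/0.3953 = 0.000142; Haaland gives 1/√f = -1.8 log₁₀[1.25e-05+0.000496] = 5.929, so f = 0.02845.
ΔP = f(L/D_h)(ρV²/2) = 0.02845·195/0.3953·3.187 = 44.72 Pa.
ΔP = 0.0447 kPa.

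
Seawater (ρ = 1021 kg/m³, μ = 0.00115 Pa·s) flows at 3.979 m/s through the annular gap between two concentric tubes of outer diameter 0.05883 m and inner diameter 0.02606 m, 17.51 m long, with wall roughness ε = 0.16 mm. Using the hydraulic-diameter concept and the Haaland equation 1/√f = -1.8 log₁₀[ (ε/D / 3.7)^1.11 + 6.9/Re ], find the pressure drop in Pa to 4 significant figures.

Hydraulic diameter D_h = 4A/P = D_o - D_i = 0.05883 - 0.02606 = 0.03277 m.
Re = ρVD_h/μ = 1021·3.979·0.03277/0.00115 = 1.158e+05.
ε/D_h = 0.00016/0.03277 = 0.00488; Haaland gives 1/√f = -1.8 log₁₀[0.000636+5.96e-05] = 5.683, so f = 0.03096.
ΔP = f(L/D_h)(ρV²/2) = 0.03096·17.51/0.03277·8082 = 1.337e+05 Pa.

ΔP ≈ 133700 Pa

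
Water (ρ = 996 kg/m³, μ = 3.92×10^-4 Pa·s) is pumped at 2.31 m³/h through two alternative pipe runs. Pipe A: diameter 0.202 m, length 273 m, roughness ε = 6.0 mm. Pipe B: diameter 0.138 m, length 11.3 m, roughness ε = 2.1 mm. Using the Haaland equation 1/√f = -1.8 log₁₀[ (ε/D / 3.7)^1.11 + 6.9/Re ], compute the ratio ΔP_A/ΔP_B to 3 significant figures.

Pipe A: V = Q/A = 0.0006417/0.03205 = 0.02002 m/s; Re = 1.028e+04; ε/D = 0.0297; Haaland → f = 0.05999; ΔP_A = f(L/D)(ρV²/2) = 16.19 Pa.
Pipe B: V = Q/A = 0.0006417/0.01496 = 0.0429 m/s; Re = 1.504e+04; ε/D = 0.0152; Haaland → f = 0.04682; ΔP_B = f(L/D)(ρV²/2) = 3.513 Pa.
ΔP_A/ΔP_B = 16.19/3.513 = 4.61.

ΔP_A/ΔP_B ≈ 4.61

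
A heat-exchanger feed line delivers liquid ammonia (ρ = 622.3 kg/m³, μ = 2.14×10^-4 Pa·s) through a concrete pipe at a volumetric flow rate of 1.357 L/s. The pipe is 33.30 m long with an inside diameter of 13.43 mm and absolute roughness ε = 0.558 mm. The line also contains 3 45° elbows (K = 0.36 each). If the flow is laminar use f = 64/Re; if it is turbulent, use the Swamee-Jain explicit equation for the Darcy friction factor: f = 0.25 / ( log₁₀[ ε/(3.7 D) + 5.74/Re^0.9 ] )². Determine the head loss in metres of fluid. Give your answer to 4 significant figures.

Q = 1.357 L/s = 1.357/1000 = 0.001357 m³/s.
Cross-sectional area A = πD²/4 = π(0.01343)²/4 = 0.0001417 m²; mean velocity V = Q/A = 0.001357/0.0001417 = 9.579 m/s.
Reynolds number Re = ρVD/μ = 622.3 · 9.579 · 0.01343 / 0.000214 = 3.741e+05.
Re > 4000 → turbulent. Relative roughness ε/D = 0.000558/0.01343 = 0.0415. Swamee-Jain: f = 0.25/(log₁₀[0.0415/3.7 + 5.74/3.741e+05^0.9])² = 0.25/(log₁₀[0.0112 + 5.54e-05])² = 0.25/(-1.948)² = 0.06591.
Total minor-loss coefficient ΣK = 3·0.36 = 1.08.
ΔP = [f·L/D + ΣK]·(ρV²/2) = [0.06591·33.3/0.01343 + 1.08]·(622.3·9.579²/2) = [163.4 + 1.08]·2.855e+04 = 4.697e+06 Pa.
Head loss h_f = ΔP/(ρg) = 4.697e+06/(622.3·9.81) = 769.5 m.

h_f ≈ 769.5 m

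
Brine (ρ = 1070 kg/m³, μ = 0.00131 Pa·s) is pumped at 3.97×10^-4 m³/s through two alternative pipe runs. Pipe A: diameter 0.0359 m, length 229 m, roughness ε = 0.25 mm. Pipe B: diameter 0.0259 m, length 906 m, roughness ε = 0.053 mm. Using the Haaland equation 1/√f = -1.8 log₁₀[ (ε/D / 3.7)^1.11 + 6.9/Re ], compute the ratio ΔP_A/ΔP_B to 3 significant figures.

Pipe A: V = Q/A = 0.000397/0.001012 = 0.3922 m/s; Re = 1.15e+04; ε/D = 0.00696; Haaland → f = 0.03905; ΔP_A = f(L/D)(ρV²/2) = 2.05e+04 Pa.
Pipe B: V = Q/A = 0.000397/0.0005269 = 0.7535 m/s; Re = 1.594e+04; ε/D = 0.00205; Haaland → f = 0.0307; ΔP_B = f(L/D)(ρV²/2) = 3.263e+05 Pa.
ΔP_A/ΔP_B = 2.05e+04/3.263e+05 = 0.0628.

ΔP_A/ΔP_B ≈ 0.0628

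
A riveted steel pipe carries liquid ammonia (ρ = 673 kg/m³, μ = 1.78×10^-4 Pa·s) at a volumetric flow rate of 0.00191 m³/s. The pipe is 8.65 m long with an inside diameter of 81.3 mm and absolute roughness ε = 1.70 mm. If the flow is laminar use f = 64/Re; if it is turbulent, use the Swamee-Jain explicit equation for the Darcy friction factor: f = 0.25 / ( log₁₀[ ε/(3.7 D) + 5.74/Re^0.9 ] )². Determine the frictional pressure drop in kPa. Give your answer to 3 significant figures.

Cross-sectional area A = πD²/4 = π(0.0813)²/4 = 0.005191 m²; mean velocity V = Q/A = 0.00191/0.005191 = 0.3679 m/s.
Reynolds number Re = ρVD/μ = 673 · 0.3679 · 0.0813 / 0.000178 = 1.131e+05.
Re > 4000 → turbulent. Relative roughness ε/D = 0.0017/0.0813 = 0.0209. Swamee-Jain: f = 0.25/(log₁₀[0.0209/3.7 + 5.74/1.131e+05^0.9])² = 0.25/(log₁₀[0.00565 + 0.000162])² = 0.25/(-2.236)² = 0.05002.
Darcy-Weisbach: ΔP = f(L/D)(ρV²/2) = 0.05002·(8.65/0.0813)·(673·0.3679²/2) = 0.05002·106.4·45.55 = 242.4 Pa.
ΔP = 242.4 Pa = 0.242 kPa.

ΔP ≈ 0.242 kPa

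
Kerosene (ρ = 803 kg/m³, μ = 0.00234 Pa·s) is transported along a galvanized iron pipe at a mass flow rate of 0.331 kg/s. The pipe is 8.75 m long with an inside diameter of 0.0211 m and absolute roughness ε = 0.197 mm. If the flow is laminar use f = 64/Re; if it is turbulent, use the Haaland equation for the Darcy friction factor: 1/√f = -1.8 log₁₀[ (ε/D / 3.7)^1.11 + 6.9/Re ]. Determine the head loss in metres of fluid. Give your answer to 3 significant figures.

A = πD²/4 = π(0.0211)²/4 = 0.0003497 m²; mean velocity V = ṁ/(ρA) = 0.331/(803 · 0.0003497) = 1.179 m/s.
Reynolds number Re = ρVD/μ = 803 · 1.179 · 0.0211 / 0.00234 = 8536.
Re > 4000 → turbulent. Relative roughness ε/D = 0.000197/0.0211 = 0.00934. Haaland: 1/√f = -1.8 log₁₀[(0.00934/3.7)^1.11 + 6.9/8536] = -1.8 log₁₀[0.00131 + 0.000808] = 4.814, so f = 0.04314.
Darcy-Weisbach: ΔP = f(L/D)(ρV²/2) = 0.04314·(8.75/0.0211)·(803·1.179²/2) = 0.04314·414.7·558 = 9983 Pa.
Head loss h_f = ΔP/(ρg) = 9983/(803·9.81) = 1.27 m.

h_f ≈ 1.27 m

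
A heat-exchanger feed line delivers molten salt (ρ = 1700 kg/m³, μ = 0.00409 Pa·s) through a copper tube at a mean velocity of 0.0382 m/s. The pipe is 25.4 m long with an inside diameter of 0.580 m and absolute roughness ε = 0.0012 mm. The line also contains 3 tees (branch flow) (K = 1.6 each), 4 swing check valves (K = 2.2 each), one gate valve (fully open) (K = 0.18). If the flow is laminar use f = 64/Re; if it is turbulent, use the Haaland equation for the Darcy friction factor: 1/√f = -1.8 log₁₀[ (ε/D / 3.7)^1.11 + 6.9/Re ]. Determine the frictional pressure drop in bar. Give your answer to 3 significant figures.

ΔP ≈ 1.88×10^-4 bar

Reynolds number Re = ρVD/μ = 1700 · 0.0382 · 0.58 / 0.00409 = 9209.
Re > 4000 → turbulent. Relative roughness ε/D = 1.2e-06/0.58 = 2.07e-06. Haaland: 1/√f = -1.8 log₁₀[(2.07e-06/3.7)^1.11 + 6.9/9209] = -1.8 log₁₀[1.15e-07 + 0.000749] = 5.626, so f = 0.0316.
Total minor-loss coefficient ΣK = 3·1.6 + 4·2.2 + 1·0.18 = 13.8.
ΔP = [f·L/D + ΣK]·(ρV²/2) = [0.0316·25.4/0.58 + 13.8]·(1700·0.0382²/2) = [1.384 + 13.8]·1.24 = 18.81 Pa.
ΔP = 18.81 Pa = 1.88×10^-4 bar.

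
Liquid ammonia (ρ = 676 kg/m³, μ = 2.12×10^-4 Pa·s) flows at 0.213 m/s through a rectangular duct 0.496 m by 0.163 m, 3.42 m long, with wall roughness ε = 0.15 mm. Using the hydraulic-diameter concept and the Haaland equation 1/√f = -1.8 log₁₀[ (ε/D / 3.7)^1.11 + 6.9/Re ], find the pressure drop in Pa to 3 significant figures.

ΔP ≈ 4.17 Pa

Hydraulic diameter D_h = 4A/P = 4·(0.496·0.163)/(2·(0.496+0.163)) = 0.3234/1.318 = 0.2454 m.
Re = ρVD_h/μ = 676·0.213·0.2454/0.000212 = 1.666e+05.
ε/D_h = 0.00015/0.2454 = 0.000611; Haaland gives 1/√f = -1.8 log₁₀[6.34e-05+4.14e-05] = 7.163, so f = 0.01949.
ΔP = f(L/D_h)(ρV²/2) = 0.01949·3.42/0.2454·15.33 = 4.165 Pa.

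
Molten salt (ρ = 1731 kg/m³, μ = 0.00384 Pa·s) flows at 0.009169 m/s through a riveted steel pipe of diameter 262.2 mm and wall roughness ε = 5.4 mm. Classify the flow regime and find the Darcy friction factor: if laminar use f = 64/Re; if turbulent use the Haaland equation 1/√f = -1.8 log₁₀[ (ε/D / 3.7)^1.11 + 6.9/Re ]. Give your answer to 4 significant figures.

Re = ρVD/μ = 1731·0.009169·0.2622/0.00384 = 1084.
Re < 2300 → laminar, so f = 64/Re = 0.05906 (roughness is irrelevant in laminar flow).

f ≈ 0.05906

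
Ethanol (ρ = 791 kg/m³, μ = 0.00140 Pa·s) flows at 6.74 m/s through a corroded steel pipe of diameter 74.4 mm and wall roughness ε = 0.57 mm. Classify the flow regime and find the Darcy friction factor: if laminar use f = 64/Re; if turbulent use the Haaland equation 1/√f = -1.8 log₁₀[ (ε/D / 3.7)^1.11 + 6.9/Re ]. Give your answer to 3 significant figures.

Re = ρVD/μ = 791·6.74·0.0744/0.0014 = 2.833e+05.
Re > 4000 → turbulent. ε/D = 0.00057/0.0744 = 0.00766; Haaland: 1/√f = -1.8 log₁₀[0.00105 + 2.44e-05] = 5.344, so f = 0.03501.

f ≈ 0.0350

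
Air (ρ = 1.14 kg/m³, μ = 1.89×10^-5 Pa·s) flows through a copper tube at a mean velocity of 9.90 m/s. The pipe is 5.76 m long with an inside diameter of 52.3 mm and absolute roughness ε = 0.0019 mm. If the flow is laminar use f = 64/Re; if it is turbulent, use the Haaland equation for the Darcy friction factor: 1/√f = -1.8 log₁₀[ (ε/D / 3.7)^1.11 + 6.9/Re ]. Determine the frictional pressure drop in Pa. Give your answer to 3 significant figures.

Reynolds number Re = ρVD/μ = 1.14 · 9.9 · 0.0523 / 1.89e-05 = 3.123e+04.
Re > 4000 → turbulent. Relative roughness ε/D = 1.9e-06/0.0523 = 3.63e-05. Haaland: 1/√f = -1.8 log₁₀[(3.63e-05/3.7)^1.11 + 6.9/3.123e+04] = -1.8 log₁₀[2.76e-06 + 0.000221] = 6.571, so f = 0.02316.
Darcy-Weisbach: ΔP = f(L/D)(ρV²/2) = 0.02316·(5.76/0.0523)·(1.14·9.9²/2) = 0.02316·110.1·55.87 = 142.5 Pa.

ΔP ≈ 143 Pa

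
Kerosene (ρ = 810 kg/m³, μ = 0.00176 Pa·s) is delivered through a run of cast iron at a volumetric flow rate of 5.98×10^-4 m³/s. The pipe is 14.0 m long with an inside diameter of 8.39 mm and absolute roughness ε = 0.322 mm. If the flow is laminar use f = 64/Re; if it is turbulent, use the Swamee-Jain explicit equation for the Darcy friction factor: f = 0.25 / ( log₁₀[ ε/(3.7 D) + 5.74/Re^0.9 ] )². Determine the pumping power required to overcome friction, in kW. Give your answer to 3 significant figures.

Cross-sectional area A = πD²/4 = π(0.00839)²/4 = 5.529e-05 m²; mean velocity V = Q/A = 0.000598/5.529e-05 = 10.82 m/s.
Reynolds number Re = ρVD/μ = 810 · 10.82 · 0.00839 / 0.00176 = 4.177e+04.
Re > 4000 → turbulent. Relative roughness ε/D = 0.000322/0.00839 = 0.0384. Swamee-Jain: f = 0.25/(log₁₀[0.0384/3.7 + 5.74/4.177e+04^0.9])² = 0.25/(log₁₀[0.0104 + 0.000398])² = 0.25/(-1.968)² = 0.06457.
Darcy-Weisbach: ΔP = f(L/D)(ρV²/2) = 0.06457·(14/0.00839)·(810·10.82²/2) = 0.06457·1669·4.738e+04 = 5.105e+06 Pa.
Pumping power P = QΔP = 0.000598·5.105e+06 = 3053 W = 3.05 kW.

P ≈ 3.05 kW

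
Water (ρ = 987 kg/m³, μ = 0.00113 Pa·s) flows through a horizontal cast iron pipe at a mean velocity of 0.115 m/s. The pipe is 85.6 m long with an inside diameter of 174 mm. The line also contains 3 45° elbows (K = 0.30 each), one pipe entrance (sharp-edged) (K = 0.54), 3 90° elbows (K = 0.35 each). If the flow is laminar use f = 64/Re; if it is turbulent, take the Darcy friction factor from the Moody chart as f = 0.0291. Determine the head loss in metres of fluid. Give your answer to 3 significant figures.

h_f ≈ 0.0113 m

Reynolds number Re = ρVD/μ = 987 · 0.115 · 0.174 / 0.00113 = 1.748e+04.
Re > 4000 → turbulent; use the Moody-chart value f = 0.0291.
Total minor-loss coefficient ΣK = 3·0.3 + 1·0.54 + 3·0.35 = 2.49.
ΔP = [f·L/D + ΣK]·(ρV²/2) = [0.0291·85.6/0.174 + 2.49]·(987·0.115²/2) = [14.32 + 2.49]·6.527 = 109.7 Pa.
Head loss h_f = ΔP/(ρg) = 109.7/(987·9.81) = 0.0113 m.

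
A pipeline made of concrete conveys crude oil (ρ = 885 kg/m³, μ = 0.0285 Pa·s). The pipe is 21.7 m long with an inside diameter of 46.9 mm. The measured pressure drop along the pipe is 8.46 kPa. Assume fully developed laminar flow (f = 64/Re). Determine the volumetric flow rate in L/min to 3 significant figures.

For laminar flow, f = 64/Re with Re = ρVD/μ, so Darcy-Weisbach reduces to ΔP = 32μLV/D². Solving for V: V = ΔP·D²/(32μL) = 8460·(0.0469)²/(32·0.0285·21.7) = 0.9403 m/s.
Check: Re = ρVD/μ = 885·0.9403·0.0469/0.0285 = 1369 < 2300, so the laminar assumption holds.
Q = V·A = 0.9403·(π/4·0.0469²) = 0.001624 m³/s = 97.5 L/min.

Q ≈ 97.5 L/min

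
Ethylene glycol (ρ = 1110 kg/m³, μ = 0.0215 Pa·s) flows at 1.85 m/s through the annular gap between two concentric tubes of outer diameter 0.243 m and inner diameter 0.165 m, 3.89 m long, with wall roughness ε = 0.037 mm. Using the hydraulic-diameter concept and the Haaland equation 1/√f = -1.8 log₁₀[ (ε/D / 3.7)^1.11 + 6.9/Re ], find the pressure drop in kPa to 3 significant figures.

Hydraulic diameter D_h = 4A/P = D_o - D_i = 0.243 - 0.165 = 0.078 m.
Re = ρVD_h/μ = 1110·1.85·0.078/0.0215 = 7450.
ε/D_h = 3.7e-05/0.078 = 0.000474; Haaland gives 1/√f = -1.8 log₁₀[4.78e-05+0.000926] = 5.421, so f = 0.03403.
ΔP = f(L/D_h)(ρV²/2) = 0.03403·3.89/0.078·1899 = 3224 Pa.
ΔP = 3.22 kPa.

ΔP ≈ 3.22 kPa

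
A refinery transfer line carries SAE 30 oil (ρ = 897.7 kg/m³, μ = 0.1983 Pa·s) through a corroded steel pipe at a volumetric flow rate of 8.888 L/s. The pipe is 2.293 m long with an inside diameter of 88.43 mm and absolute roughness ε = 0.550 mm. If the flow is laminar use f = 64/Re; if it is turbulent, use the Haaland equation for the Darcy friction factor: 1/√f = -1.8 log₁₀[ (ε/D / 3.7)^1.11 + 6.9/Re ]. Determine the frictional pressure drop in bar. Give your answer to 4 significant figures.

Q = 8.888 L/s = 8.888/1000 = 0.008888 m³/s.
Cross-sectional area A = πD²/4 = π(0.08843)²/4 = 0.006142 m²; mean velocity V = Q/A = 0.008888/0.006142 = 1.447 m/s.
Reynolds number Re = ρVD/μ = 897.7 · 1.447 · 0.08843 / 0.198 = 579.3.
Re < 2300 → laminar flow, so f = 64/Re = 64/579.3 = 0.1105 (the turbulent correlation is not needed).
Darcy-Weisbach: ΔP = f(L/D)(ρV²/2) = 0.1105·(2.293/0.08843)·(897.7·1.447²/2) = 0.1105·25.93·940 = 2693 Pa.
ΔP = 2693 Pa = 0.02693 bar.

ΔP ≈ 0.02693 bar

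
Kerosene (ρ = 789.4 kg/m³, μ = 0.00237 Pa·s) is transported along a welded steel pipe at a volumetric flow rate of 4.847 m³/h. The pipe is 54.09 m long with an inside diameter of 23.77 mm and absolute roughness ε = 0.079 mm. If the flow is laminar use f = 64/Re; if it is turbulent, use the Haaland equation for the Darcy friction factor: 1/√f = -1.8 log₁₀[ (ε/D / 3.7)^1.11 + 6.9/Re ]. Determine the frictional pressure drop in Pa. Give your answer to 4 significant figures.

ΔP ≈ 256600 Pa

Q = 4.847 m³/h = 4.847/3600 = 0.001346 m³/s.
Cross-sectional area A = πD²/4 = π(0.02377)²/4 = 0.0004438 m²; mean velocity V = Q/A = 0.001346/0.0004438 = 3.034 m/s.
Reynolds number Re = ρVD/μ = 789.4 · 3.034 · 0.02377 / 0.00237 = 2.402e+04.
Re > 4000 → turbulent. Relative roughness ε/D = 7.9e-05/0.02377 = 0.00332. Haaland: 1/√f = -1.8 log₁₀[(0.00332/3.7)^1.11 + 6.9/2.402e+04] = -1.8 log₁₀[0.000415 + 0.000287] = 5.676, so f = 0.03104.
Darcy-Weisbach: ΔP = f(L/D)(ρV²/2) = 0.03104·(54.09/0.02377)·(789.4·3.034²/2) = 0.03104·2276·3633 = 2.566e+05 Pa.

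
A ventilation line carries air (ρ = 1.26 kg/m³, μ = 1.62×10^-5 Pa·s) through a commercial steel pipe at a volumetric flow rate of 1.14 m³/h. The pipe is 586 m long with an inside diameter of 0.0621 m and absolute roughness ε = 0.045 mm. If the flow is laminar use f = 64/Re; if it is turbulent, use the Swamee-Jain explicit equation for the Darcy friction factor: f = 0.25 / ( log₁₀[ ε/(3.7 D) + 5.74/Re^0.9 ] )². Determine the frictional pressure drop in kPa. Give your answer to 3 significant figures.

Q = 1.14 m³/h = 1.14/3600 = 0.0003167 m³/s.
Cross-sectional area A = πD²/4 = π(0.0621)²/4 = 0.003029 m²; mean velocity V = Q/A = 0.0003167/0.003029 = 0.1046 m/s.
Reynolds number Re = ρVD/μ = 1.26 · 0.1046 · 0.0621 / 1.62e-05 = 505.
Re < 2300 → laminar flow, so f = 64/Re = 64/505 = 0.1267 (the turbulent correlation is not needed).
Darcy-Weisbach: ΔP = f(L/D)(ρV²/2) = 0.1267·(586/0.0621)·(1.26·0.1046²/2) = 0.1267·9436·0.006887 = 8.236 Pa.
ΔP = 8.236 Pa = 0.00824 kPa.

ΔP ≈ 0.00824 kPa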